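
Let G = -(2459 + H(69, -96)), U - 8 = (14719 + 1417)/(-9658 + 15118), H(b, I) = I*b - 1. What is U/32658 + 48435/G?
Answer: 1079602981157/92856328110 ≈ 11.627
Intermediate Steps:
H(b, I) = -1 + I*b
U = 14954/1365 (U = 8 + (14719 + 1417)/(-9658 + 15118) = 8 + 16136/5460 = 8 + 16136*(1/5460) = 8 + 4034/1365 = 14954/1365 ≈ 10.955)
G = 4166 (G = -(2459 + (-1 - 96*69)) = -(2459 + (-1 - 6624)) = -(2459 - 6625) = -1*(-4166) = 4166)
U/32658 + 48435/G = (14954/1365)/32658 + 48435/4166 = (14954/1365)*(1/32658) + 48435*(1/4166) = 7477/22289085 + 48435/4166 = 1079602981157/92856328110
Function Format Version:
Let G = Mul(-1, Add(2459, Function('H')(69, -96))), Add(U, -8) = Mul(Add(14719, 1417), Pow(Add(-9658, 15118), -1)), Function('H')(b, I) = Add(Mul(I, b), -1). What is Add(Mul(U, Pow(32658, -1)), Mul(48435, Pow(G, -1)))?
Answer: Rational(1079602981157, 92856328110) ≈ 11.627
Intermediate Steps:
Function('H')(b, I) = Add(-1, Mul(I, b))
U = Rational(14954, 1365) (U = Add(8, Mul(Add(14719, 1417), Pow(Add(-9658, 15118), -1))) = Add(8, Mul(16136, Pow(5460, -1))) = Add(8, Mul(16136, Rational(1, 5460))) = Add(8, Rational(4034, 1365)) = Rational(14954, 1365) ≈ 10.955)
G = 4166 (G = Mul(-1, Add(2459, Add(-1, Mul(-96, 69)))) = Mul(-1, Add(2459, Add(-1, -6624))) = Mul(-1, Add(2459, -6625)) = Mul(-1, -4166) = 4166)
Add(Mul(U, Pow(32658, -1)), Mul(48435, Pow(G, -1))) = Add(Mul(Rational(14954, 1365), Pow(32658, -1)), Mul(48435, Pow(4166, -1))) = Add(Mul(Rational(14954, 1365), Rational(1, 32658)), Mul(48435, Rational(1, 4166))) = Add(Rational(7477, 22289085), Rational(48435, 4166)) = Rational(1079602981157, 92856328110)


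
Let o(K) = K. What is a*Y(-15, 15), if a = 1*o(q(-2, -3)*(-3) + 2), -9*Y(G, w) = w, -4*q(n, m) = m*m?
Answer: -175/12 ≈ -14.583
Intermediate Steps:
q(n, m) = -m²/4 (q(n, m) = -m*m/4 = -m²/4)
Y(G, w) = -w/9
a = 35/4 (a = 1*(-¼*(-3)²*(-3) + 2) = 1*(-¼*9*(-3) + 2) = 1*(-9/4*(-3) + 2) = 1*(27/4 + 2) = 1*(35/4) = 35/4 ≈ 8.7500)
a*Y(-15, 15) = 35*(-⅑*15)/4 = (35/4)*(-5/3) = -175/12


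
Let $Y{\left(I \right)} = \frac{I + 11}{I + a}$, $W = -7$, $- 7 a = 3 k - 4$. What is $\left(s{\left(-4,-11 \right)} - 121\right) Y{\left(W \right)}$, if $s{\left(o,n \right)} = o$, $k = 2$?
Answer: $\frac{3500}{51} \approx 68.627$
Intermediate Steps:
$a = - \frac{2}{7}$ ($a = - \frac{3 \cdot 2 - 4}{7} = - \frac{6 - 4}{7} = \left(- \frac{1}{7}\right) 2 = - \frac{2}{7} \approx -0.28571$)
$Y{\left(I \right)} = \frac{11 + I}{- \frac{2}{7} + I}$ ($Y{\left(I \right)} = \frac{I + 11}{I - \frac{2}{7}} = \frac{11 + I}{- \frac{2}{7} + I}$)
$\left(s{\left(-4,-11 \right)} - 121\right) Y{\left(W \right)} = \left(-4 - 121\right) \frac{7 \left(11 - 7\right)}{-2 + 7 \left(-7\right)} = - 125 \cdot 7 \frac{1}{-2 - 49} \cdot 4 = - 125 \cdot 7 \frac{1}{-51} \cdot 4 = - 125 \cdot 7 \left(- \frac{1}{51}\right) 4 = \left(-125\right) \left(- \frac{28}{51}\right) = \frac{3500}{51}$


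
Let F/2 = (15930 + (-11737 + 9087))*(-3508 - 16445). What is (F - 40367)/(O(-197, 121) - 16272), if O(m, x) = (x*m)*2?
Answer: 529992047/63946 ≈ 8288.1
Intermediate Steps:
O(m, x) = 2*m*x (O(m, x) = (m*x)*2 = 2*m*x)
F = -529951680 (F = 2*((15930 + (-11737 + 9087))*(-3508 - 16445)) = 2*((15930 - 2650)*(-19953)) = 2*(13280*(-19953)) = 2*(-264975840) = -529951680)
(F - 40367)/(O(-197, 121) - 16272) = (-529951680 - 40367)/(2*(-197)*121 - 16272) = -529992047/(-47674 - 16272) = -529992047/(-63946) = -529992047*(-1/63946) = 529992047/63946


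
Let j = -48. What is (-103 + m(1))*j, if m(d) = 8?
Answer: 4560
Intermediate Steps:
(-103 + m(1))*j = (-103 + 8)*(-48) = -95*(-48) = 4560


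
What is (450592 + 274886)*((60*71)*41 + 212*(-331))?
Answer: 75803745264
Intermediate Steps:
(450592 + 274886)*((60*71)*41 + 212*(-331)) = 725478*(4260*41 - 70172) = 725478*(174660 - 70172) = 725478*104488 = 75803745264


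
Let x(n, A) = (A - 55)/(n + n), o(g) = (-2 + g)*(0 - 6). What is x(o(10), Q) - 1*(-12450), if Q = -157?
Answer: 298853/24 ≈ 12452.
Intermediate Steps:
o(g) = 12 - 6*g (o(g) = (-2 + g)*(-6) = 12 - 6*g)
x(n, A) = (-55 + A)/(2*n) (x(n, A) = (-55 + A)/((2*n)) = (-55 + A)*(1/(2*n)) = (-55 + A)/(2*n))
x(o(10), Q) - 1*(-12450) = (-55 - 157)/(2*(12 - 6*10)) - 1*(-12450) = (1/2)*(-212)/(12 - 60) + 12450 = (1/2)*(-212)/(-48) + 12450 = (1/2)*(-1/48)*(-212) + 12450 = 53/24 + 12450 = 298853/24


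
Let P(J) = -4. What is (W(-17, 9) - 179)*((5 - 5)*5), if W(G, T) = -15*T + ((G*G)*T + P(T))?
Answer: 0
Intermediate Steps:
W(G, T) = -4 - 15*T + T*G**2 (W(G, T) = -15*T + ((G*G)*T - 4) = -15*T + (G**2*T - 4) = -15*T + (T*G**2 - 4) = -15*T + (-4 + T*G**2) = -4 - 15*T + T*G**2)
(W(-17, 9) - 179)*((5 - 5)*5) = ((-4 - 15*9 + 9*(-17)**2) - 179)*((5 - 5)*5) = ((-4 - 135 + 9*289) - 179)*(0*5) = ((-4 - 135 + 2601) - 179)*0 = (2462 - 179)*0 = 2283*0 = 0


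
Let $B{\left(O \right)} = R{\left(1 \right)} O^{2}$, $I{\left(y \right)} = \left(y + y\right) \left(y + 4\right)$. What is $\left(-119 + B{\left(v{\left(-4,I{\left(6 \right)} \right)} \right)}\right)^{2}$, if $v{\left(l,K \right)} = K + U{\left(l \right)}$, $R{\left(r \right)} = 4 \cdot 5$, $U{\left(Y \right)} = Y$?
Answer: $72361538001$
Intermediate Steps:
$I{\left(y \right)} = 2 y \left(4 + y\right)$
$R{\left(r \right)} = 20$
$v{\left(l,K \right)} = K + l$
$B{\left(O \right)} = 20 O^{2}$
$\left(-119 + B{\left(v{\left(-4,I{\left(6 \right)} \right)} \right)}\right)^{2} = \left(-119 + 20 \left(2 \cdot 6 \left(4 + 6\right) - 4\right)^{2}\right)^{2} = \left(-119 + 20 \left(2 \cdot 6 \cdot 10 - 4\right)^{2}\right)^{2} = \left(-119 + 20 \left(120 - 4\right)^{2}\right)^{2} = \left(-119 + 20 \cdot 116^{2}\right)^{2} = \left(-119 + 20 \cdot 13456\right)^{2} = \left(-119 + 269120\right)^{2} = 269001^{2} = 72361538001$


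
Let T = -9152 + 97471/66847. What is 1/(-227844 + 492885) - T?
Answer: 14738358322640/1610654157 ≈ 9150.5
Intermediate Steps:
T = -55607843/6077 (T = -9152 + 97471*(1/66847) = -9152 + 8861/6077 = -55607843/6077 ≈ -9150.5)
1/(-227844 + 492885) - T = 1/(-227844 + 492885) - 1*(-55607843/6077) = 1/265041 + 55607843/6077 = 14738358322640/1610654157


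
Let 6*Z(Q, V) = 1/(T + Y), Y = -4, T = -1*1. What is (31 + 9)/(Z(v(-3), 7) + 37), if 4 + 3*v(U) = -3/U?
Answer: 1200/1109 ≈ 1.0821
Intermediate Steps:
T = -1
v(U) = -4/3 - 1/U (v(U) = -4/3 + (-3/U)/3 = -4/3 - 1/U)
Z(Q, V) = -1/30 (Z(Q, V) = 1/(6*(-1 - 4)) = (1/6)/(-5) = (1/6)*(-1/5) = -1/30)
(31 + 9)/(Z(v(-3), 7) + 37) = (31 + 9)/(-1/30 + 37) = 40/(1109/30) = (30/1109)*40 = 1200/1109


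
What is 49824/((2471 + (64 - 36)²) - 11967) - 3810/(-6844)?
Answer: -2137519/414062 ≈ -5.1623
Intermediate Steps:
49824/((2471 + (64 - 36)²) - 11967) - 3810/(-6844) = 49824/((2471 + 28²) - 11967) - 3810*(-1/6844) = 49824/((2471 + 784) - 11967) + 1905/3422 = 49824/(3255 - 11967) + 1905/3422 = 49824/(-8712) + 1905/3422 = 49824*(-1/8712) + 1905/3422 = -692/121 + 1905/3422 = -2137519/414062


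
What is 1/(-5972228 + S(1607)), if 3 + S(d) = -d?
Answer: -1/5973838 ≈ -1.6740e-7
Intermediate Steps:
S(d) = -3 - d
1/(-5972228 + S(1607)) = 1/(-5972228 + (-3 - 1*1607)) = 1/(-5972228 + (-3 - 1607)) = 1/(-5972228 - 1610) = 1/(-5973838) = -1/5973838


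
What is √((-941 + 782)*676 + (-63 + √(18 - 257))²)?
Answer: √(-107484 + (63 - I*√239)²) ≈ 3.024 - 322.12*I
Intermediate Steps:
√((-941 + 782)*676 + (-63 + √(18 - 257))²) = √(-159*676 + (-63 + √(-239))²) = √(-107484 + (-63 + I*√239)²)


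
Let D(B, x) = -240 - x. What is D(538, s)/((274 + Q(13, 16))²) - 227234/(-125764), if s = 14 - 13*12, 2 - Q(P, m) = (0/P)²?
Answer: 94007893/52066296 ≈ 1.8055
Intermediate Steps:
Q(P, m) = 2 (Q(P, m) = 2 - (0/P)² = 2 - 1*0² = 2 - 1*0 = 2 + 0 = 2)
s = -142 (s = 14 - 156 = -142)
D(538, s)/((274 + Q(13, 16))²) - 227234/(-125764) = (-240 - 1*(-142))/((274 + 2)²) - 227234/(-125764) = (-240 + 142)/(276²) - 227234*(-1/125764) = -98/76176 + 113617/62882 = -98*1/76176 + 113617/62882 = -49/38088 + 113617/62882 = 94007893/52066296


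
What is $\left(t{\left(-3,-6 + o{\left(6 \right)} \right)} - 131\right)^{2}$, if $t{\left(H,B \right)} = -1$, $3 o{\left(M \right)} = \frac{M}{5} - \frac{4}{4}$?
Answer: $17424$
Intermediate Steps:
$o{\left(M \right)} = - \frac{1}{3} + \frac{M}{15}$ ($o{\left(M \right)} = \frac{\frac{M}{5} - \frac{4}{4}}{3} = \frac{M \frac{1}{5} - 1}{3} = \frac{\frac{M}{5} - 1}{3} = \frac{-1 + \frac{M}{5}}{3} = - \frac{1}{3} + \frac{M}{15}$)
$\left(t{\left(-3,-6 + o{\left(6 \right)} \right)} - 131\right)^{2} = \left(-1 - 131\right)^{2} = \left(-132\right)^{2} = 17424$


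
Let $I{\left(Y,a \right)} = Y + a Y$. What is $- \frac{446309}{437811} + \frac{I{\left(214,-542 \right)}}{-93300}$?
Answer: $\frac{1507750169}{6807961050} \approx 0.22147$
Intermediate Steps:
$I{\left(Y,a \right)} = Y + Y a$
$- \frac{446309}{437811} + \frac{I{\left(214,-542 \right)}}{-93300} = - \frac{446309}{437811} + \frac{214 \left(1 - 542\right)}{-93300} = \left(-446309\right) \frac{1}{437811} + 214 \left(-541\right) \left(- \frac{1}{93300}\right) = - \frac{446309}{437811} - - \frac{57887}{46650} = - \frac{446309}{437811} + \frac{57887}{46650} = \frac{1507750169}{6807961050}$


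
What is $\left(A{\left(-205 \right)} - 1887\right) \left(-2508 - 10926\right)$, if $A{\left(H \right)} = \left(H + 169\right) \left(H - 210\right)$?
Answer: $-175354002$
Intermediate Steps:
$A{\left(H \right)} = \left(-210 + H\right) \left(169 + H\right)$ ($A{\left(H \right)} = \left(169 + H\right) \left(-210 + H\right) = \left(-210 + H\right) \left(169 + H\right)$)
$\left(A{\left(-205 \right)} - 1887\right) \left(-2508 - 10926\right) = \left(\left(-35490 + \left(-205\right)^{2} - -8405\right) - 1887\right) \left(-2508 - 10926\right) = \left(\left(-35490 + 42025 + 8405\right) - 1887\right) \left(-13434\right) = \left(14940 - 1887\right) \left(-13434\right) = 13053 \left(-13434\right) = -175354002$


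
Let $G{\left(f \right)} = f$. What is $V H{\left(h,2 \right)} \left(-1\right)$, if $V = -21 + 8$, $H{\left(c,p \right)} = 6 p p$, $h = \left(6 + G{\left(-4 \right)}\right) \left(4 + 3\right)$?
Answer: $312$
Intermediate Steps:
$h = 14$ ($h = \left(6 - 4\right) \left(4 + 3\right) = 2 \cdot 7 = 14$)
$H{\left(c,p \right)} = 6 p^{2}$
$V = -13$
$V H{\left(h,2 \right)} \left(-1\right) = - 13 \cdot 6 \cdot 2^{2} \left(-1\right) = - 13 \cdot 6 \cdot 4 \left(-1\right) = \left(-13\right) 24 \left(-1\right) = \left(-312\right) \left(-1\right) = 312$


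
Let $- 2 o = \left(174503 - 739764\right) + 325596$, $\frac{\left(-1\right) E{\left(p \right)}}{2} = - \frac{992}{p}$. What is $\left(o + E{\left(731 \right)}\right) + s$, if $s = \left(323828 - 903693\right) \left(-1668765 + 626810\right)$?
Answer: $\frac{883330686340733}{1462} \approx 6.0419 \cdot 10^{11}$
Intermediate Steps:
$E{\left(p \right)} = \frac{1984}{p}$ ($E{\left(p \right)} = - 2 \left(- \frac{992}{p}\right) = \frac{1984}{p}$)
$o = \frac{239665}{2}$ ($o = - \frac{\left(174503 - 739764\right) + 325596}{2} = - \frac{-565261 + 325596}{2} = \left(- \frac{1}{2}\right) \left(-239665\right) = \frac{239665}{2} \approx 1.1983 \cdot 10^{5}$)
$s = 604193236075$ ($s = \left(-579865\right) \left(-1041955\right) = 604193236075$)
$\left(o + E{\left(731 \right)}\right) + s = \left(\frac{239665}{2} + \frac{1984}{731}\right) + 604193236075 = \frac{175199083}{1462} + 604193236075 = \frac{883330686340733}{1462}$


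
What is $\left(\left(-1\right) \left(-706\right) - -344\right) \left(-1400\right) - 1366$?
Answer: $-1471366$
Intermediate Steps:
$\left(\left(-1\right) \left(-706\right) - -344\right) \left(-1400\right) - 1366 = \left(706 + 344\right) \left(-1400\right) - 1366 = 1050 \left(-1400\right) - 1366 = -1470000 - 1366 = -1471366$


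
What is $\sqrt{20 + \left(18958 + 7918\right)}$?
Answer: $164$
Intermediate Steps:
$\sqrt{20 + \left(18958 + 7918\right)} = \sqrt{20 + 26876} = \sqrt{26896} = 164$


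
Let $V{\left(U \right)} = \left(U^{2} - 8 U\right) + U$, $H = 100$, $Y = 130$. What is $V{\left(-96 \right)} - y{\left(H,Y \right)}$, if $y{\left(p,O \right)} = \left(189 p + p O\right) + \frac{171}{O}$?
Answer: $- \frac{2861731}{130} \approx -22013.0$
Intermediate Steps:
$V{\left(U \right)} = U^{2} - 7 U$
$y{\left(p,O \right)} = \frac{171}{O} + 189 p + O p$ ($y{\left(p,O \right)} = \left(189 p + O p\right) + \frac{171}{O} = \frac{171}{O} + 189 p + O p$)
$V{\left(-96 \right)} - y{\left(H,Y \right)} = - 96 \left(-7 - 96\right) - \frac{171 + 130 \cdot 100 \left(189 + 130\right)}{130} = \left(-96\right) \left(-103\right) - \frac{171 + 130 \cdot 100 \cdot 319}{130} = 9888 - \frac{171 + 4147000}{130} = 9888 - \frac{1}{130} \cdot 4147171 = 9888 - \frac{4147171}{130} = - \frac{2861731}{130}$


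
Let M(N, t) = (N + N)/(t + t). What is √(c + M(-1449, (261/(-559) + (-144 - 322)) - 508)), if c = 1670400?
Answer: 3*√55072673865467673/544727 ≈ 1292.4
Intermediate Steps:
M(N, t) = N/t (M(N, t) = (2*N)/((2*t)) = (2*N)*(1/(2*t)) = N/t)
√(c + M(-1449, (261/(-559) + (-144 - 322)) - 508)) = √(1670400 - 1449/((261/(-559) + (-144 - 322)) - 508)) = √(1670400 - 1449/((261*(-1/559) - 466) - 508)) = √(1670400 - 1449/((-261/559 - 466) - 508)) = √(1670400 - 1449/(-260755/559 - 508)) = √(1670400 - 1449/(-544727/559)) = √(1670400 - 1449*(-559/544727)) = √(1670400 + 809991/544727) = √(909912790791/544727) = 3*√55072673865467673/544727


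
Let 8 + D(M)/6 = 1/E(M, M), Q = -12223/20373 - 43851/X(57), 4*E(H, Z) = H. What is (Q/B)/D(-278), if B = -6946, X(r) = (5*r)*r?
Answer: -8432196059/853637363821980 ≈ -9.8780e-6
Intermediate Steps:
X(r) = 5*r²
E(H, Z) = H/4
Q = -121326562/36773265 (Q = -12223/20373 - 43851/(5*57²) = -12223*1/20373 - 43851/(5*3249) = -12223/20373 - 43851/16245 = -12223/20373 - 43851*1/16245 = -12223/20373 - 14617/5415 = -121326562/36773265 ≈ -3.2993)
D(M) = -48 + 24/M (D(M) = -48 + 6/((M/4)) = -48 + 6*(4/M) = -48 + 24/M)
(Q/B)/D(-278) = (-121326562/36773265/(-6946))/(-48 + 24/(-278)) = (-121326562/36773265*(-1/6946))/(-48 + 24*(-1/278)) = 60663281/(127713549345*(-48 - 12/139)) = 60663281/(127713549345*(-6684/139)) = (60663281/127713549345)*(-139/6684) = -8432196059/853637363821980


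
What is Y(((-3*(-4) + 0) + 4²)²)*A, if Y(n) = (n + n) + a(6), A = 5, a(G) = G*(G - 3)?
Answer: 7930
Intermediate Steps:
a(G) = G*(-3 + G)
Y(n) = 18 + 2*n (Y(n) = (n + n) + 6*(-3 + 6) = 2*n + 6*3 = 2*n + 18 = 18 + 2*n)
Y(((-3*(-4) + 0) + 4²)²)*A = (18 + 2*((-3*(-4) + 0) + 4²)²)*5 = (18 + 2*((12 + 0) + 16)²)*5 = (18 + 2*(12 + 16)²)*5 = (18 + 2*28²)*5 = (18 + 2*784)*5 = (18 + 1568)*5 = 1586*5 = 7930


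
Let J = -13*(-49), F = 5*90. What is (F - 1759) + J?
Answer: -672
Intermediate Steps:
F = 450
J = 637
(F - 1759) + J = (450 - 1759) + 637 = -1309 + 637 = -672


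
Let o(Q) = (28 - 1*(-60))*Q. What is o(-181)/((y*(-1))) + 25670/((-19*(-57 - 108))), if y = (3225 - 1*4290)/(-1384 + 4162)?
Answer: -9246006086/222585 ≈ -41539.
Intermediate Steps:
o(Q) = 88*Q (o(Q) = (28 + 60)*Q = 88*Q)
y = -355/926 (y = (3225 - 4290)/2778 = -1065*1/2778 = -355/926 ≈ -0.38337)
o(-181)/((y*(-1))) + 25670/((-19*(-57 - 108))) = (88*(-181))/((-355/926*(-1))) + 25670/((-19*(-57 - 108))) = -15928/355/926 + 25670/((-19*(-165))) = -15928*926/355 + 25670/3135 = -14749328/355 + 25670*(1/3135) = -14749328/355 + 5134/627 = -9246006086/222585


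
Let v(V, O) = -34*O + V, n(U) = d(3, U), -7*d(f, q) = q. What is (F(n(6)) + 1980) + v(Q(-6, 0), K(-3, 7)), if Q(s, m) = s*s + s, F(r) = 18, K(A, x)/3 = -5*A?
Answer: 498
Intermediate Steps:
d(f, q) = -q/7
K(A, x) = -15*A (K(A, x) = 3*(-5*A) = -15*A)
n(U) = -U/7
Q(s, m) = s + s² (Q(s, m) = s² + s = s + s²)
v(V, O) = V - 34*O
(F(n(6)) + 1980) + v(Q(-6, 0), K(-3, 7)) = (18 + 1980) + (-6*(1 - 6) - (-510)*(-3)) = 1998 + (-6*(-5) - 34*45) = 1998 + (30 - 1530) = 1998 - 1500 = 498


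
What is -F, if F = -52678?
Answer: 52678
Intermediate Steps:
-F = -1*(-52678) = 52678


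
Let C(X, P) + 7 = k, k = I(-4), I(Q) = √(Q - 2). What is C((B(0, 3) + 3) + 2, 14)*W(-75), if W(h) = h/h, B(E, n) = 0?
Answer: -7 + I*√6 ≈ -7.0 + 2.4495*I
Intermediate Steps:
I(Q) = √(-2 + Q)
k = I*√6 (k = √(-2 - 4) = √(-6) = I*√6 ≈ 2.4495*I)
W(h) = 1
C(X, P) = -7 + I*√6
C((B(0, 3) + 3) + 2, 14)*W(-75) = (-7 + I*√6)*1 = -7 + I*√6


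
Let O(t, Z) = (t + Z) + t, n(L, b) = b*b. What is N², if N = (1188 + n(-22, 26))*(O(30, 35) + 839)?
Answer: 3030997432576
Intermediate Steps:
n(L, b) = b²
O(t, Z) = Z + 2*t (O(t, Z) = (Z + t) + t = Z + 2*t)
N = 1740976 (N = (1188 + 26²)*((35 + 2*30) + 839) = (1188 + 676)*((35 + 60) + 839) = 1864*(95 + 839) = 1864*934 = 1740976)
N² = 1740976² = 3030997432576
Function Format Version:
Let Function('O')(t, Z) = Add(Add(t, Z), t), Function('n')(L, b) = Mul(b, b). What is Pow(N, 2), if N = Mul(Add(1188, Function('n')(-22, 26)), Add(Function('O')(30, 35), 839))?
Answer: 3030997432576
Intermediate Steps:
Function('n')(L, b) = Pow(b, 2)
Function('O')(t, Z) = Add(Z, Mul(2, t)) (Function('O')(t, Z) = Add(Add(Z, t), t) = Add(Z, Mul(2, t)))
N = 1740976 (N = Mul(Add(1188, Pow(26, 2)), Add(Add(35, Mul(2, 30)), 839)) = Mul(Add(1188, 676), Add(Add(35, 60), 839)) = Mul(1864, Add(95, 839)) = Mul(1864, 934) = 1740976)
Pow(N, 2) = Pow(1740976, 2) = 3030997432576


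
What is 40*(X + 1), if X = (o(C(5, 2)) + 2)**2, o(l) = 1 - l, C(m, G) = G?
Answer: 80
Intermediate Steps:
X = 1 (X = ((1 - 1*2) + 2)**2 = ((1 - 2) + 2)**2 = (-1 + 2)**2 = 1**2 = 1)
40*(X + 1) = 40*(1 + 1) = 40*2 = 80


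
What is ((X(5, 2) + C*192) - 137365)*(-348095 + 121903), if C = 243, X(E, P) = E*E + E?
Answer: 20510864368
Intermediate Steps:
X(E, P) = E + E**2 (X(E, P) = E**2 + E = E + E**2)
((X(5, 2) + C*192) - 137365)*(-348095 + 121903) = ((5*(1 + 5) + 243*192) - 137365)*(-348095 + 121903) = ((5*6 + 46656) - 137365)*(-226192) = ((30 + 46656) - 137365)*(-226192) = (46686 - 137365)*(-226192) = -90679*(-226192) = 20510864368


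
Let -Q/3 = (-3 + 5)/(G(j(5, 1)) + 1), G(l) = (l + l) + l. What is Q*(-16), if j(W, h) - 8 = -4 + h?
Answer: 6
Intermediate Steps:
j(W, h) = 4 + h (j(W, h) = 8 + (-4 + h) = 4 + h)
G(l) = 3*l (G(l) = 2*l + l = 3*l)
Q = -3/8 (Q = -3*(-3 + 5)/(3*(4 + 1) + 1) = -6/(3*5 + 1) = -6/(15 + 1) = -6/16 = -3*1/8 = -3/8 ≈ -0.37500)
Q*(-16) = -3/8*(-16) = 6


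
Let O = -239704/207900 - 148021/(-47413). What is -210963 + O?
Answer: -519869301549988/2464290675 ≈ -2.1096e+5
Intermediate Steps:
O = 4852120037/2464290675 (O = -239704*1/207900 - 148021*(-1/47413) = -59926/51975 + 148021/47413 = 4852120037/2464290675 ≈ 1.9690)
-210963 + O = -210963 + 4852120037/2464290675 = -519869301549988/2464290675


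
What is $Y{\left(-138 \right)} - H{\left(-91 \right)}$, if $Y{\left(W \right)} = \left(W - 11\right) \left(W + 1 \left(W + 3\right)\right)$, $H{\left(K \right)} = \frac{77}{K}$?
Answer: $\frac{528812}{13} \approx 40678.0$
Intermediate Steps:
$Y{\left(W \right)} = \left(-11 + W\right) \left(3 + 2 W\right)$ ($Y{\left(W \right)} = \left(-11 + W\right) \left(W + 1 \left(3 + W\right)\right) = \left(-11 + W\right) \left(W + \left(3 + W\right)\right) = \left(-11 + W\right) \left(3 + 2 W\right)$)
$Y{\left(-138 \right)} - H{\left(-91 \right)} = \left(-33 - -2622 + 2 \left(-138\right)^{2}\right) - \frac{77}{-91} = \left(-33 + 2622 + 2 \cdot 19044\right) - 77 \left(- \frac{1}{91}\right) = \left(-33 + 2622 + 38088\right) - - \frac{11}{13} = 40677 + \frac{11}{13} = \frac{528812}{13}$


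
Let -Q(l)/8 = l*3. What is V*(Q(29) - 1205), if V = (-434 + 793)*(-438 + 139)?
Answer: 204055241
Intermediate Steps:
Q(l) = -24*l (Q(l) = -8*l*3 = -24*l)
V = -107341 (V = 359*(-299) = -107341)
V*(Q(29) - 1205) = -107341*(-24*29 - 1205) = -107341*(-696 - 1205) = -107341*(-1901) = 204055241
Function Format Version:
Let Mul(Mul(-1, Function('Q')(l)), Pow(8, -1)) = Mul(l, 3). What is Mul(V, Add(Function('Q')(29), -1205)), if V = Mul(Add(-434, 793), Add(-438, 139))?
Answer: 204055241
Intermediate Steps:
Function('Q')(l) = Mul(-24, l) (Function('Q')(l) = Mul(-8, Mul(l, 3)) = Mul(-8, Mul(3, l)) = Mul(-24, l))
V = -107341 (V = Mul(359, -299) = -107341)
Mul(V, Add(Function('Q')(29), -1205)) = Mul(-107341, Add(Mul(-24, 29), -1205)) = Mul(-107341, Add(-696, -1205)) = Mul(-107341, -1901) = 204055241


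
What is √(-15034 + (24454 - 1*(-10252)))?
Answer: 2*√4918 ≈ 140.26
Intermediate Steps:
√(-15034 + (24454 - 1*(-10252))) = √(-15034 + (24454 + 10252)) = √(-15034 + 34706) = √19672 = 2*√4918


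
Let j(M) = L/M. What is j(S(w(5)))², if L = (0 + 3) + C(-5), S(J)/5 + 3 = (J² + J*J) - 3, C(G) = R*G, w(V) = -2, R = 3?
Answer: 36/25 ≈ 1.4400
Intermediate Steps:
C(G) = 3*G
S(J) = -30 + 10*J² (S(J) = -15 + 5*((J² + J*J) - 3) = -15 + 5*((J² + J²) - 3) = -15 + 5*(2*J² - 3) = -15 + 5*(-3 + 2*J²) = -15 + (-15 + 10*J²) = -30 + 10*J²)
L = -12 (L = (0 + 3) + 3*(-5) = 3 - 15 = -12)
j(M) = -12/M
j(S(w(5)))² = (-12/(-30 + 10*(-2)²))² = (-12/(-30 + 10*4))² = (-12/(-30 + 40))² = (-12/10)² = (-12*⅒)² = (-6/5)² = 36/25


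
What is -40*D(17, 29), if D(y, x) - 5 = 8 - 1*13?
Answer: 0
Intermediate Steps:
D(y, x) = 0 (D(y, x) = 5 + (8 - 1*13) = 5 + (8 - 13) = 5 - 5 = 0)
-40*D(17, 29) = -40*0 = 0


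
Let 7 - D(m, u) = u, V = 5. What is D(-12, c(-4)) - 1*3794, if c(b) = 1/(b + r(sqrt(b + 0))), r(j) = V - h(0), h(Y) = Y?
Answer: -3788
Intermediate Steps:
r(j) = 5 (r(j) = 5 - 1*0 = 5 + 0 = 5)
c(b) = 1/(5 + b) (c(b) = 1/(b + 5) = 1/(5 + b))
D(m, u) = 7 - u
D(-12, c(-4)) - 1*3794 = (7 - 1/(5 - 4)) - 1*3794 = (7 - 1/1) - 3794 = (7 - 1*1) - 3794 = (7 - 1) - 3794 = 6 - 3794 = -3788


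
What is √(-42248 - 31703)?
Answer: I*√73951 ≈ 271.94*I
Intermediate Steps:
√(-42248 - 31703) = √(-73951) = I*√73951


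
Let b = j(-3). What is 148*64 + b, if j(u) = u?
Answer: 9469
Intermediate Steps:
b = -3
148*64 + b = 148*64 - 3 = 9472 - 3 = 9469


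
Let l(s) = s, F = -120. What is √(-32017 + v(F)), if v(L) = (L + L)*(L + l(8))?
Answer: I*√5137 ≈ 71.673*I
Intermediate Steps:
v(L) = 2*L*(8 + L) (v(L) = (L + L)*(L + 8) = (2*L)*(8 + L) = 2*L*(8 + L))
√(-32017 + v(F)) = √(-32017 + 2*(-120)*(8 - 120)) = √(-32017 + 2*(-120)*(-112)) = √(-32017 + 26880) = √(-5137) = I*√5137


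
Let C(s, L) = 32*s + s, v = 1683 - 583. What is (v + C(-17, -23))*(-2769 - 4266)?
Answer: -3791865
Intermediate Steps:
v = 1100
C(s, L) = 33*s
(v + C(-17, -23))*(-2769 - 4266) = (1100 + 33*(-17))*(-2769 - 4266) = (1100 - 561)*(-7035) = 539*(-7035) = -3791865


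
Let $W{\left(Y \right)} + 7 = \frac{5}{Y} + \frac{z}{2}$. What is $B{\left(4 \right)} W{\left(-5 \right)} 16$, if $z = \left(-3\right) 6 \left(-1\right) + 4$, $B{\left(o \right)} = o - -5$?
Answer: $432$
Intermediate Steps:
$B{\left(o \right)} = 5 + o$ ($B{\left(o \right)} = o + 5 = 5 + o$)
$z = 22$ ($z = \left(-18\right) \left(-1\right) + 4 = 18 + 4 = 22$)
$W{\left(Y \right)} = 4 + \frac{5}{Y}$ ($W{\left(Y \right)} = -7 + \left(\frac{5}{Y} + \frac{22}{2}\right) = -7 + \left(\frac{5}{Y} + 22 \cdot \frac{1}{2}\right) = -7 + \left(\frac{5}{Y} + 11\right) = -7 + \left(11 + \frac{5}{Y}\right) = 4 + \frac{5}{Y}$)
$B{\left(4 \right)} W{\left(-5 \right)} 16 = \left(5 + 4\right) \left(4 + \frac{5}{-5}\right) 16 = 9 \left(4 + 5 \left(- \frac{1}{5}\right)\right) 16 = 9 \left(4 - 1\right) 16 = 9 \cdot 3 \cdot 16 = 27 \cdot 16 = 432$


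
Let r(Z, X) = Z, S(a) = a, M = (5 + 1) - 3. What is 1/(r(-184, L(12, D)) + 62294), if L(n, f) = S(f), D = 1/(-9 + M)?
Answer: 1/62110 ≈ 1.6100e-5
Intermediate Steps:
M = 3 (M = 6 - 3 = 3)
D = -⅙ (D = 1/(-9 + 3) = 1/(-6) = -⅙ ≈ -0.16667)
L(n, f) = f
1/(r(-184, L(12, D)) + 62294) = 1/(-184 + 62294) = 1/62110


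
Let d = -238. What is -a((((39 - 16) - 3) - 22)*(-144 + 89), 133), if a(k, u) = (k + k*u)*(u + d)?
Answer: 1547700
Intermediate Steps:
a(k, u) = (-238 + u)*(k + k*u) (a(k, u) = (k + k*u)*(u - 238) = (k + k*u)*(-238 + u) = (-238 + u)*(k + k*u))
-a((((39 - 16) - 3) - 22)*(-144 + 89), 133) = -(((39 - 16) - 3) - 22)*(-144 + 89)*(-238 + 133² - 237*133) = -((23 - 3) - 22)*(-55)*(-238 + 17689 - 31521) = -(20 - 22)*(-55)*(-14070) = -(-2*(-55))*(-14070) = -110*(-14070) = -1*(-1547700) = 1547700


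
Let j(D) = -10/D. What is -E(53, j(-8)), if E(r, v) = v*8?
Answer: -10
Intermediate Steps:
E(r, v) = 8*v
-E(53, j(-8)) = -8*(-10/(-8)) = -8*(-10*(-⅛)) = -8*5/4 = -1*10 = -10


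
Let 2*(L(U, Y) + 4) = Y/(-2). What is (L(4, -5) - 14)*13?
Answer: -871/4 ≈ -217.75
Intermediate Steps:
L(U, Y) = -4 - Y/4 (L(U, Y) = -4 + (Y/(-2))/2 = -4 + (Y*(-½))/2 = -4 + (-Y/2)/2 = -4 - Y/4)
(L(4, -5) - 14)*13 = ((-4 - ¼*(-5)) - 14)*13 = ((-4 + 5/4) - 14)*13 = (-11/4 - 14)*13 = -67/4*13 = -871/4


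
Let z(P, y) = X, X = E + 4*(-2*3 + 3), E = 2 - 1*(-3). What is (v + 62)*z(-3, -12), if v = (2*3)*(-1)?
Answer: -392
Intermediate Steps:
E = 5 (E = 2 + 3 = 5)
X = -7 (X = 5 + 4*(-2*3 + 3) = 5 + 4*(-6 + 3) = 5 + 4*(-3) = 5 - 12 = -7)
z(P, y) = -7
v = -6 (v = 6*(-1) = -6)
(v + 62)*z(-3, -12) = (-6 + 62)*(-7) = 56*(-7) = -392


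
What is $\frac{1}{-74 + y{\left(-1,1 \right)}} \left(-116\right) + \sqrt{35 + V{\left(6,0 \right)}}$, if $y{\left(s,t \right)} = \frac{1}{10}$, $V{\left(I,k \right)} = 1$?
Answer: $\frac{5594}{739} \approx 7.5697$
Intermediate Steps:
$y{\left(s,t \right)} = \frac{1}{10}$
$\frac{1}{-74 + y{\left(-1,1 \right)}} \left(-116\right) + \sqrt{35 + V{\left(6,0 \right)}} = \frac{1}{-74 + \frac{1}{10}} \left(-116\right) + \sqrt{35 + 1} = \frac{1}{- \frac{739}{10}} \left(-116\right) + \sqrt{36} = \left(- \frac{10}{739}\right) \left(-116\right) + 6 = \frac{1160}{739} + 6 = \frac{5594}{739}$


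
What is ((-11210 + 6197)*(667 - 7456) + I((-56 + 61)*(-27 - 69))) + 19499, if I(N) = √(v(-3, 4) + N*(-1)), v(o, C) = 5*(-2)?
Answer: 34052756 + √470 ≈ 3.4053e+7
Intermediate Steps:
v(o, C) = -10
I(N) = √(-10 - N) (I(N) = √(-10 + N*(-1)) = √(-10 - N))
((-11210 + 6197)*(667 - 7456) + I((-56 + 61)*(-27 - 69))) + 19499 = ((-11210 + 6197)*(667 - 7456) + √(-10 - (-56 + 61)*(-27 - 69))) + 19499 = (-5013*(-6789) + √(-10 - 5*(-96))) + 19499 = (34033257 + √(-10 - 1*(-480))) + 19499 = (34033257 + √(-10 + 480)) + 19499 = (34033257 + √470) + 19499 = 34052756 + √470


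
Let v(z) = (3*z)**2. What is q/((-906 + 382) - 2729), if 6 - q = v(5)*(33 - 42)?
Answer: -2031/3253 ≈ -0.62435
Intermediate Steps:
v(z) = 9*z**2
q = 2031 (q = 6 - 9*5**2*(33 - 42) = 6 - 9*25*(-9) = 6 - 225*(-9) = 6 - 1*(-2025) = 6 + 2025 = 2031)
q/((-906 + 382) - 2729) = 2031/((-906 + 382) - 2729) = 2031/(-524 - 2729) = 2031/(-3253) = 2031*(-1/3253) = -2031/3253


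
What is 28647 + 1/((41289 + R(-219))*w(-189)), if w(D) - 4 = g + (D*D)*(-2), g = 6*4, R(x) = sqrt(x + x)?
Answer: 1162545858432414511/40581766273342 + I*sqrt(438)/121745298820026 ≈ 28647.0 + 1.719e-13*I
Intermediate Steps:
R(x) = sqrt(2)*sqrt(x) (R(x) = sqrt(2*x) = sqrt(2)*sqrt(x))
g = 24
w(D) = 28 - 2*D**2 (w(D) = 4 + (24 + (D*D)*(-2)) = 4 + (24 + D**2*(-2)) = 4 + (24 - 2*D**2) = 28 - 2*D**2)
28647 + 1/((41289 + R(-219))*w(-189)) = 28647 + 1/((41289 + sqrt(2)*sqrt(-219))*(28 - 2*(-189)**2)) = 28647 + 1/((41289 + sqrt(2)*(I*sqrt(219)))*(28 - 2*35721)) = 28647 + 1/((41289 + I*sqrt(438))*(28 - 71442)) = 28647 + 1/((41289 + I*sqrt(438))*(-71414)) = 28647 - 1/71414/(41289 + I*sqrt(438)) = 28647 - 1/(71414*(41289 + I*sqrt(438)))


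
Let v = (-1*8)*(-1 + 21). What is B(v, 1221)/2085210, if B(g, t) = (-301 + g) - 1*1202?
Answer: -1663/2085210 ≈ -0.00079752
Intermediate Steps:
v = -160 (v = -8*20 = -160)
B(g, t) = -1503 + g (B(g, t) = (-301 + g) - 1202 = -1503 + g)
B(v, 1221)/2085210 = (-1503 - 160)/2085210 = -1663*1/2085210 = -1663/2085210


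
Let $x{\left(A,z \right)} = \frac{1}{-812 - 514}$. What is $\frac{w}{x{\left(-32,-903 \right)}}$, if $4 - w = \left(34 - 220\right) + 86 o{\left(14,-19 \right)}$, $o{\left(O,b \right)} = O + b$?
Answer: $-822120$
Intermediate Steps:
$x{\left(A,z \right)} = - \frac{1}{1326}$ ($x{\left(A,z \right)} = \frac{1}{-1326} = - \frac{1}{1326}$)
$w = 620$ ($w = 4 - \left(\left(34 - 220\right) + 86 \left(14 - 19\right)\right) = 4 - \left(\left(34 - 220\right) + 86 \left(-5\right)\right) = 4 - \left(-186 - 430\right) = 4 - -616 = 4 + 616 = 620$)
$\frac{w}{x{\left(-32,-903 \right)}} = \frac{620}{- \frac{1}{1326}} = 620 \left(-1326\right) = -822120$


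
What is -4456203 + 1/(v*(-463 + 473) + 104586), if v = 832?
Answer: -503132055917/112906 ≈ -4.4562e+6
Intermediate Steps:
-4456203 + 1/(v*(-463 + 473) + 104586) = -4456203 + 1/(832*(-463 + 473) + 104586) = -4456203 + 1/(832*10 + 104586) = -4456203 + 1/(8320 + 104586) = -4456203 + 1/112906 = -503132055917/112906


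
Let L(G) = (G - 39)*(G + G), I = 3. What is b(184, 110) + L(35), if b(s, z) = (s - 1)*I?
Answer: 269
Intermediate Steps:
L(G) = 2*G*(-39 + G) (L(G) = (-39 + G)*(2*G) = 2*G*(-39 + G))
b(s, z) = -3 + 3*s (b(s, z) = (s - 1)*3 = (-1 + s)*3 = -3 + 3*s)
b(184, 110) + L(35) = (-3 + 3*184) + 2*35*(-39 + 35) = (-3 + 552) + 2*35*(-4) = 549 - 280 = 269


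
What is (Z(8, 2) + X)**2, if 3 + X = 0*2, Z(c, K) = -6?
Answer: 81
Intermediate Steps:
X = -3 (X = -3 + 0*2 = -3 + 0 = -3)
(Z(8, 2) + X)**2 = (-6 - 3)**2 = (-9)**2 = 81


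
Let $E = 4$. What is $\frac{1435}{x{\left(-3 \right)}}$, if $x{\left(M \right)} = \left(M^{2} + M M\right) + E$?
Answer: $\frac{1435}{22} \approx 65.227$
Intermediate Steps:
$x{\left(M \right)} = 4 + 2 M^{2}$ ($x{\left(M \right)} = \left(M^{2} + M M\right) + 4 = \left(M^{2} + M^{2}\right) + 4 = 2 M^{2} + 4 = 4 + 2 M^{2}$)
$\frac{1435}{x{\left(-3 \right)}} = \frac{1435}{4 + 2 \left(-3\right)^{2}} = \frac{1435}{4 + 2 \cdot 9} = \frac{1435}{4 + 18} = \frac{1435}{22}$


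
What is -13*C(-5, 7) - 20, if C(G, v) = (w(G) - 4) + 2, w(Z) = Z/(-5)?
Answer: -7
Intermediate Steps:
w(Z) = -Z/5 (w(Z) = Z*(-⅕) = -Z/5)
C(G, v) = -2 - G/5 (C(G, v) = (-G/5 - 4) + 2 = (-4 - G/5) + 2 = -2 - G/5)
-13*C(-5, 7) - 20 = -13*(-2 - ⅕*(-5)) - 20 = -13*(-2 + 1) - 20 = -13*(-1) - 20 = 13 - 20 = -7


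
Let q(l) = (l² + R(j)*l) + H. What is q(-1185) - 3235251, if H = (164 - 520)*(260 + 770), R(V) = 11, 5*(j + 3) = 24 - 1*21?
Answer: -2210741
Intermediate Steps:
j = -12/5 (j = -3 + (24 - 1*21)/5 = -3 + (24 - 21)/5 = -3 + (⅕)*3 = -3 + ⅗ = -12/5 ≈ -2.4000)
H = -366680 (H = -356*1030 = -366680)
q(l) = -366680 + l² + 11*l (q(l) = (l² + 11*l) - 366680 = -366680 + l² + 11*l)
q(-1185) - 3235251 = (-366680 + (-1185)² + 11*(-1185)) - 3235251 = (-366680 + 1404225 - 13035) - 3235251 = 1024510 - 3235251 = -2210741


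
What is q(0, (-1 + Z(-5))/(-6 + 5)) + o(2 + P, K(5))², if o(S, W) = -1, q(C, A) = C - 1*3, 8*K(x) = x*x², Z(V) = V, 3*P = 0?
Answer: -2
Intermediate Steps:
P = 0 (P = (⅓)*0 = 0)
K(x) = x³/8 (K(x) = (x*x²)/8 = x³/8)
q(C, A) = -3 + C (q(C, A) = C - 3 = -3 + C)
q(0, (-1 + Z(-5))/(-6 + 5)) + o(2 + P, K(5))² = (-3 + 0) + (-1)² = -3 + 1 = -2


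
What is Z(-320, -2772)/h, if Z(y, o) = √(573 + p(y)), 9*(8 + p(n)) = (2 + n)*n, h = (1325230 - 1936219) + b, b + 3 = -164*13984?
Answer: -√106845/8713104 ≈ -3.7515e-5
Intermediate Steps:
b = -2293379 (b = -3 - 164*13984 = -3 - 2293376 = -2293379)
h = -2904368 (h = (1325230 - 1936219) - 2293379 = -610989 - 2293379 = -2904368)
p(n) = -8 + n*(2 + n)/9 (p(n) = -8 + ((2 + n)*n)/9 = -8 + (n*(2 + n))/9 = -8 + n*(2 + n)/9)
Z(y, o) = √(565 + y²/9 + 2*y/9) (Z(y, o) = √(573 + (-8 + y²/9 + 2*y/9)) = √(565 + y²/9 + 2*y/9))
Z(-320, -2772)/h = (√(5085 + (-320)² + 2*(-320))/3)/(-2904368) = (√(5085 + 102400 - 640)/3)*(-1/2904368) = (√106845/3)*(-1/2904368) = -√106845/8713104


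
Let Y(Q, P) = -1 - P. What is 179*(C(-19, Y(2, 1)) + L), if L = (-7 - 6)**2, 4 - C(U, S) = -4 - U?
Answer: 28282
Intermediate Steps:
C(U, S) = 8 + U (C(U, S) = 4 - (-4 - U) = 4 + (4 + U) = 8 + U)
L = 169 (L = (-13)**2 = 169)
179*(C(-19, Y(2, 1)) + L) = 179*((8 - 19) + 169) = 179*(-11 + 169) = 179*158 = 28282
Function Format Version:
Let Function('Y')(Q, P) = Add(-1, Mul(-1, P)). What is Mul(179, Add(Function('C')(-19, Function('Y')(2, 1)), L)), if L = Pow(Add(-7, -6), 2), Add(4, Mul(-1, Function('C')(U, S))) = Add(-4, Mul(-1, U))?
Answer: 28282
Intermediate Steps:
Function('C')(U, S) = Add(8, U) (Function('C')(U, S) = Add(4, Mul(-1, Add(-4, Mul(-1, U)))) = Add(4, Add(4, U)) = Add(8, U))
L = 169 (L = Pow(-13, 2) = 169)
Mul(179, Add(Function('C')(-19, Function('Y')(2, 1)), L)) = Mul(179, Add(Add(8, -19), 169)) = Mul(179, Add(-11, 169)) = Mul(179, 158) = 28282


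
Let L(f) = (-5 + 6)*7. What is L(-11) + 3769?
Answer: 3776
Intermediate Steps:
L(f) = 7 (L(f) = 1*7 = 7)
L(-11) + 3769 = 7 + 3769 = 3776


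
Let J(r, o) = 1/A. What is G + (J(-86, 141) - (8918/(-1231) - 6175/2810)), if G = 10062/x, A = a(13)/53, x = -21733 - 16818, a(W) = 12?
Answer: 2175936999655/160022579532 ≈ 13.598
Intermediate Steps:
x = -38551
A = 12/53 ≈ 0.22642
G = -10062/38551 (G = 10062/(-38551) = 10062*(-1/38551) = -10062/38551 ≈ -0.26100)
J(r, o) = 53/12 (J(r, o) = 1/(12/53) = 53/12)
G + (J(-86, 141) - (8918/(-1231) - 6175/2810)) = -10062/38551 + (53/12 - (8918/(-1231) - 6175/2810)) = -10062/38551 + (53/12 - (8918*(-1/1231) - 6175*1/2810)) = -10062/38551 + (53/12 - (-8918/1231 - 1235/562)) = -10062/38551 + (53/12 - 1*(-6532201/691822)) = -10062/38551 + (53/12 + 6532201/691822) = -10062/38551 + 57526489/4150932 = 2175936999655/160022579532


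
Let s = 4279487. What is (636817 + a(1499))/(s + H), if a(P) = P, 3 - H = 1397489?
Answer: 212772/960667 ≈ 0.22148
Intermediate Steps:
H = -1397486 (H = 3 - 1*1397489 = 3 - 1397489 = -1397486)
(636817 + a(1499))/(s + H) = (636817 + 1499)/(4279487 - 1397486) = 638316/2882001 = 638316*(1/2882001) = 212772/960667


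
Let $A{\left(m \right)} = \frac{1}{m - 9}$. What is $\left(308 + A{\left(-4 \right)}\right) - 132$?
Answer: $\frac{2287}{13} \approx 175.92$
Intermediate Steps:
$A{\left(m \right)} = \frac{1}{-9 + m}$
$\left(308 + A{\left(-4 \right)}\right) - 132 = \left(308 + \frac{1}{-9 - 4}\right) - 132 = \left(308 + \frac{1}{-13}\right) - 132 = \left(308 - \frac{1}{13}\right) - 132 = \frac{4003}{13} - 132 = \frac{2287}{13}$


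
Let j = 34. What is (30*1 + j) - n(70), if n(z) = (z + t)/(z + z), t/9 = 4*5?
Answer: 871/14 ≈ 62.214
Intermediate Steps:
t = 180 (t = 9*(4*5) = 9*20 = 180)
n(z) = (180 + z)/(2*z) (n(z) = (z + 180)/(z + z) = (180 + z)/((2*z)) = (180 + z)*(1/(2*z)) = (180 + z)/(2*z))
(30*1 + j) - n(70) = (30*1 + 34) - (180 + 70)/(2*70) = (30 + 34) - 250/(2*70) = 64 - 1*25/14 = 64 - 25/14 = 871/14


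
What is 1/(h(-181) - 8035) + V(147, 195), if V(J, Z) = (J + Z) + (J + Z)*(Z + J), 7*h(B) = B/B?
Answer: 6597758657/56244 ≈ 1.1731e+5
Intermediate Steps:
h(B) = 1/7 (h(B) = (B/B)/7 = (1/7)*1 = 1/7)
V(J, Z) = J + Z + (J + Z)**2 (V(J, Z) = (J + Z) + (J + Z)*(J + Z) = (J + Z) + (J + Z)**2 = J + Z + (J + Z)**2)
1/(h(-181) - 8035) + V(147, 195) = 1/(1/7 - 8035) + (147 + 195 + (147 + 195)**2) = 1/(-56244/7) + (147 + 195 + 342**2) = -7/56244 + (147 + 195 + 116964) = -7/56244 + 117306 = 6597758657/56244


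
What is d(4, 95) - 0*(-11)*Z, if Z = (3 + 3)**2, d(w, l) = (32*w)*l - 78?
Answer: 12082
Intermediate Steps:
d(w, l) = -78 + 32*l*w (d(w, l) = 32*l*w - 78 = -78 + 32*l*w)
Z = 36 (Z = 6**2 = 36)
d(4, 95) - 0*(-11)*Z = (-78 + 32*95*4) - 0*(-11)*36 = (-78 + 12160) - 0*36 = 12082 - 1*0 = 12082 + 0 = 12082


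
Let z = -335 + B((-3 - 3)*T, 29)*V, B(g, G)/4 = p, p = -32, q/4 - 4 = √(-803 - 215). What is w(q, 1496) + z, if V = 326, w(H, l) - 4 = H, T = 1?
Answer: -42043 + 4*I*√1018 ≈ -42043.0 + 127.62*I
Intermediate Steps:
q = 16 + 4*I*√1018 (q = 16 + 4*√(-803 - 215) = 16 + 4*√(-1018) = 16 + 4*(I*√1018) = 16 + 4*I*√1018 ≈ 16.0 + 127.62*I)
w(H, l) = 4 + H
B(g, G) = -128 (B(g, G) = 4*(-32) = -128)
z = -42063 (z = -335 - 128*326 = -335 - 41728 = -42063)
w(q, 1496) + z = (4 + (16 + 4*I*√1018)) - 42063 = (20 + 4*I*√1018) - 42063 = -42043 + 4*I*√1018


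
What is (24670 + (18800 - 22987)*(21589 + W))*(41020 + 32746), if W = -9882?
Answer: -3613983631874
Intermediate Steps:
(24670 + (18800 - 22987)*(21589 + W))*(41020 + 32746) = (24670 + (18800 - 22987)*(21589 - 9882))*(41020 + 32746) = (24670 - 4187*11707)*73766 = (24670 - 49017209)*73766 = -48992539*73766 = -3613983631874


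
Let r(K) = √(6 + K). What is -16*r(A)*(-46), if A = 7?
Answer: 736*√13 ≈ 2653.7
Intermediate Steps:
-16*r(A)*(-46) = -16*√(6 + 7)*(-46) = -16*√13*(-46) = 736*√13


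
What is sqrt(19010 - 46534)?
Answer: 2*I*sqrt(6881) ≈ 165.9*I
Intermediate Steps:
sqrt(19010 - 46534) = sqrt(-27524) = 2*I*sqrt(6881)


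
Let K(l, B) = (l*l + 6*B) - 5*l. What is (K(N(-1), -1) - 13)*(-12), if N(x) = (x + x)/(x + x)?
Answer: 276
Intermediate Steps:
N(x) = 1 (N(x) = (2*x)/((2*x)) = (2*x)*(1/(2*x)) = 1)
K(l, B) = l**2 - 5*l + 6*B (K(l, B) = (l**2 + 6*B) - 5*l = l**2 - 5*l + 6*B)
(K(N(-1), -1) - 13)*(-12) = ((1**2 - 5*1 + 6*(-1)) - 13)*(-12) = ((1 - 5 - 6) - 13)*(-12) = (-10 - 13)*(-12) = -23*(-12) = 276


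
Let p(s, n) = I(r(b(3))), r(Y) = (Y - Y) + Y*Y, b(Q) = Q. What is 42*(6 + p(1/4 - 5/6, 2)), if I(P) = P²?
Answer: 3654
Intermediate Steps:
r(Y) = Y² (r(Y) = 0 + Y² = Y²)
p(s, n) = 81 (p(s, n) = (3²)² = 9² = 81)
42*(6 + p(1/4 - 5/6, 2)) = 42*(6 + 81) = 42*87 = 3654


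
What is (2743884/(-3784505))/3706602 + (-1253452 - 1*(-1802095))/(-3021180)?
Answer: -417137254995319/2297022607780844 ≈ -0.18160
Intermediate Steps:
(2743884/(-3784505))/3706602 + (-1253452 - 1*(-1802095))/(-3021180) = (2743884*(-1/3784505))*(1/3706602) + (-1253452 + 1802095)*(-1/3021180) = -66924/92305*1/3706602 + 548643*(-1/3021180) = -11154/57022982935 - 182881/1007060 = -417137254995319/2297022607780844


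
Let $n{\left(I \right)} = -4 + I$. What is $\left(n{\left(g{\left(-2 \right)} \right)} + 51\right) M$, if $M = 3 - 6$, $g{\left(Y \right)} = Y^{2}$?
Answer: $-153$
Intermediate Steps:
$M = -3$ ($M = 3 - 6 = -3$)
$\left(n{\left(g{\left(-2 \right)} \right)} + 51\right) M = \left(\left(-4 + \left(-2\right)^{2}\right) + 51\right) \left(-3\right) = \left(\left(-4 + 4\right) + 51\right) \left(-3\right) = \left(0 + 51\right) \left(-3\right) = 51 \left(-3\right) = -153$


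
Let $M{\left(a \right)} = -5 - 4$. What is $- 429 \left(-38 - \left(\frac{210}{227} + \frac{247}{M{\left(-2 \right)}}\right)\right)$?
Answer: $\frac{3354065}{681} \approx 4925.2$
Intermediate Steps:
$M{\left(a \right)} = -9$ ($M{\left(a \right)} = -5 - 4 = -9$)
$- 429 \left(-38 - \left(\frac{210}{227} + \frac{247}{M{\left(-2 \right)}}\right)\right) = - 429 \left(-38 - \left(- \frac{247}{9} + \frac{210}{227}\right)\right) = - 429 \left(-38 - - \frac{54179}{2043}\right) = - 429 \left(-38 + \left(- \frac{210}{227} + \frac{247}{9}\right)\right) = - 429 \left(-38 + \frac{54179}{2043}\right) = \left(-429\right) \left(- \frac{23455}{2043}\right) = \frac{3354065}{681}$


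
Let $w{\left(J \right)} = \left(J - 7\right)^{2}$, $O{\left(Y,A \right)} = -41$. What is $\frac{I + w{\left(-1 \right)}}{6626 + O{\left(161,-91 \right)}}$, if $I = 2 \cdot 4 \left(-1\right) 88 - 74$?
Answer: $- \frac{238}{2195} \approx -0.10843$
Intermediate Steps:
$w{\left(J \right)} = \left(-7 + J\right)^{2}$
$I = -778$ ($I = 8 \left(-1\right) 88 - 74 = \left(-8\right) 88 - 74 = -704 - 74 = -778$)
$\frac{I + w{\left(-1 \right)}}{6626 + O{\left(161,-91 \right)}} = \frac{-778 + \left(-7 - 1\right)^{2}}{6626 - 41} = \frac{-778 + \left(-8\right)^{2}}{6585} = \left(-778 + 64\right) \frac{1}{6585} = \left(-714\right) \frac{1}{6585} = - \frac{238}{2195}$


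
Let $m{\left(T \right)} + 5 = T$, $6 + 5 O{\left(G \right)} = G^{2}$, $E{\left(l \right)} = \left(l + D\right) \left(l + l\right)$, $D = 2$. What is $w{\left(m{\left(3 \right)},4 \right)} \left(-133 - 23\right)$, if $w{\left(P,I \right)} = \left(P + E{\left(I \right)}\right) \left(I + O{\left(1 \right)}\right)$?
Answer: $-21528$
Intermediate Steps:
$E{\left(l \right)} = 2 l \left(2 + l\right)$ ($E{\left(l \right)} = \left(l + 2\right) \left(l + l\right) = \left(2 + l\right) 2 l = 2 l \left(2 + l\right)$)
$O{\left(G \right)} = - \frac{6}{5} + \frac{G^{2}}{5}$
$m{\left(T \right)} = -5 + T$
$w{\left(P,I \right)} = \left(-1 + I\right) \left(P + 2 I \left(2 + I\right)\right)$ ($w{\left(P,I \right)} = \left(P + 2 I \left(2 + I\right)\right) \left(I - \left(\frac{6}{5} - \frac{1^{2}}{5}\right)\right) = \left(P + 2 I \left(2 + I\right)\right) \left(I + \left(- \frac{6}{5} + \frac{1}{5} \cdot 1\right)\right) = \left(P + 2 I \left(2 + I\right)\right) \left(I + \left(- \frac{6}{5} + \frac{1}{5}\right)\right) = \left(P + 2 I \left(2 + I\right)\right) \left(I - 1\right) = \left(P + 2 I \left(2 + I\right)\right) \left(-1 + I\right) = \left(-1 + I\right) \left(P + 2 I \left(2 + I\right)\right)$)
$w{\left(m{\left(3 \right)},4 \right)} \left(-133 - 23\right) = \left(- (-5 + 3) - 16 + 2 \cdot 4^{2} + 2 \cdot 4^{3} + 4 \left(-5 + 3\right)\right) \left(-133 - 23\right) = \left(\left(-1\right) \left(-2\right) - 16 + 2 \cdot 16 + 2 \cdot 64 + 4 \left(-2\right)\right) \left(-156\right) = \left(2 - 16 + 32 + 128 - 8\right) \left(-156\right) = 138 \left(-156\right) = -21528$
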